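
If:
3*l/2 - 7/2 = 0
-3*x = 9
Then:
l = 7/3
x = -3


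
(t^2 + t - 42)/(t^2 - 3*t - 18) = (t + 7)/(t + 3)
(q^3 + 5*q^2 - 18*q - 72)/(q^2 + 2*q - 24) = q + 3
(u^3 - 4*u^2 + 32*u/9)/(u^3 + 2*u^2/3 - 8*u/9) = (9*u^2 - 36*u + 32)/(9*u^2 + 6*u - 8)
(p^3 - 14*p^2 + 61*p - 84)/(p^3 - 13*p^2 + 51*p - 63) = (p - 4)/(p - 3)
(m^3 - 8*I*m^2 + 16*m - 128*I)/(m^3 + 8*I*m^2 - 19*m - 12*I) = (m^2 - 12*I*m - 32)/(m^2 + 4*I*m - 3)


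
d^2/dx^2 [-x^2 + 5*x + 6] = -2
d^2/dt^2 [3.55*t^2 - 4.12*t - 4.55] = 7.10000000000000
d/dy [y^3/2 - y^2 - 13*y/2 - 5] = 3*y^2/2 - 2*y - 13/2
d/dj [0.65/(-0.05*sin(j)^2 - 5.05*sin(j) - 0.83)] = (0.065*sin(j) + 3.2825)*cos(j)/(0.05*sin(j)^2 + 5.05*sin(j) + 0.83)^2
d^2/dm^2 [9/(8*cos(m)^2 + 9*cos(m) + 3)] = 9*(-256*sin(m)^4 + 113*sin(m)^2 + 297*cos(m) - 54*cos(3*m) + 257)/(-8*sin(m)^2 + 9*cos(m) + 11)^3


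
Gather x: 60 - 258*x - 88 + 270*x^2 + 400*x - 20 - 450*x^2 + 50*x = -180*x^2 + 192*x - 48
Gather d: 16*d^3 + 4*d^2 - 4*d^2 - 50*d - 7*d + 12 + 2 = 16*d^3 - 57*d + 14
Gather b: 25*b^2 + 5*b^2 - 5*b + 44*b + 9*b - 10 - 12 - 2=30*b^2 + 48*b - 24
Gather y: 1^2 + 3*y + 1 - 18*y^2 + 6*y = -18*y^2 + 9*y + 2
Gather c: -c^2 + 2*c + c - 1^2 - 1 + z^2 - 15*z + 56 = -c^2 + 3*c + z^2 - 15*z + 54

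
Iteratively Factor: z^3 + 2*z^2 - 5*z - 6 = (z + 1)*(z^2 + z - 6) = (z - 2)*(z + 1)*(z + 3)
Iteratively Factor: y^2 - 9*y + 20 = (y - 5)*(y - 4)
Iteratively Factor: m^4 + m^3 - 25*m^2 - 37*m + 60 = (m + 4)*(m^3 - 3*m^2 - 13*m + 15) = (m - 5)*(m + 4)*(m^2 + 2*m - 3) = (m - 5)*(m + 3)*(m + 4)*(m - 1)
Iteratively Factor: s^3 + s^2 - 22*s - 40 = (s + 2)*(s^2 - s - 20) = (s + 2)*(s + 4)*(s - 5)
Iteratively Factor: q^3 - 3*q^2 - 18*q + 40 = (q - 5)*(q^2 + 2*q - 8) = (q - 5)*(q - 2)*(q + 4)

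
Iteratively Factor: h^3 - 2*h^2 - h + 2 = (h - 1)*(h^2 - h - 2) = (h - 2)*(h - 1)*(h + 1)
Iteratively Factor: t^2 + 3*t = (t + 3)*(t)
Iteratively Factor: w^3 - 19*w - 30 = (w + 2)*(w^2 - 2*w - 15) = (w + 2)*(w + 3)*(w - 5)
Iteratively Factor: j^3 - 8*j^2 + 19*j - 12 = (j - 4)*(j^2 - 4*j + 3) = (j - 4)*(j - 3)*(j - 1)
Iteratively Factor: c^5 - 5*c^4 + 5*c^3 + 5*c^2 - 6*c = (c)*(c^4 - 5*c^3 + 5*c^2 + 5*c - 6) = c*(c - 3)*(c^3 - 2*c^2 - c + 2) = c*(c - 3)*(c - 2)*(c^2 - 1) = c*(c - 3)*(c - 2)*(c + 1)*(c - 1)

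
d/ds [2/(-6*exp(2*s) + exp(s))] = 2*(12*exp(s) - 1)*exp(-s)/(6*exp(s) - 1)^2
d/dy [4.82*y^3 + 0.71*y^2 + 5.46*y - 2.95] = 14.46*y^2 + 1.42*y + 5.46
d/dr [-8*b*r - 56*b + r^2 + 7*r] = -8*b + 2*r + 7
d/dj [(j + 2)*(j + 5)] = 2*j + 7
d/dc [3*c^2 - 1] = 6*c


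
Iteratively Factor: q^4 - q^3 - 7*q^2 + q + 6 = (q - 3)*(q^3 + 2*q^2 - q - 2) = (q - 3)*(q + 2)*(q^2 - 1) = (q - 3)*(q - 1)*(q + 2)*(q + 1)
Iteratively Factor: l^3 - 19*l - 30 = (l + 2)*(l^2 - 2*l - 15) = (l - 5)*(l + 2)*(l + 3)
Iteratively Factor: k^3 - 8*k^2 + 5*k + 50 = (k + 2)*(k^2 - 10*k + 25) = (k - 5)*(k + 2)*(k - 5)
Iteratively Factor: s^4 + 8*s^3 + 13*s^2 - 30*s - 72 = (s + 3)*(s^3 + 5*s^2 - 2*s - 24) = (s - 2)*(s + 3)*(s^2 + 7*s + 12) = (s - 2)*(s + 3)^2*(s + 4)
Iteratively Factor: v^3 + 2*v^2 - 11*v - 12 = (v - 3)*(v^2 + 5*v + 4) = (v - 3)*(v + 4)*(v + 1)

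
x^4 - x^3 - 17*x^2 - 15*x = x*(x - 5)*(x + 1)*(x + 3)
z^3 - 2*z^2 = z^2*(z - 2)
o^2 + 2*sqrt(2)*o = o*(o + 2*sqrt(2))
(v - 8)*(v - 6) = v^2 - 14*v + 48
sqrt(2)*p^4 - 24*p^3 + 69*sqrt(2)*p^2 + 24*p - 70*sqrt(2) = (p - 1)*(p - 7*sqrt(2))*(p - 5*sqrt(2))*(sqrt(2)*p + sqrt(2))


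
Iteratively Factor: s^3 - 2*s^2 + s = (s - 1)*(s^2 - s) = (s - 1)^2*(s)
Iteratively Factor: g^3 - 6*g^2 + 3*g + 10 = (g - 5)*(g^2 - g - 2) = (g - 5)*(g + 1)*(g - 2)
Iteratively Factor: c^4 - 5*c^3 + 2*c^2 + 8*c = (c)*(c^3 - 5*c^2 + 2*c + 8) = c*(c + 1)*(c^2 - 6*c + 8) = c*(c - 4)*(c + 1)*(c - 2)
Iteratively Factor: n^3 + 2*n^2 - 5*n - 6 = (n + 1)*(n^2 + n - 6) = (n + 1)*(n + 3)*(n - 2)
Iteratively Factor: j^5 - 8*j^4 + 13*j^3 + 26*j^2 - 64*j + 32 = (j - 4)*(j^4 - 4*j^3 - 3*j^2 + 14*j - 8) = (j - 4)*(j - 1)*(j^3 - 3*j^2 - 6*j + 8) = (j - 4)*(j - 1)*(j + 2)*(j^2 - 5*j + 4) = (j - 4)*(j - 1)^2*(j + 2)*(j - 4)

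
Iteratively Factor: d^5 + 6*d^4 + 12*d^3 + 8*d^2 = (d)*(d^4 + 6*d^3 + 12*d^2 + 8*d) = d*(d + 2)*(d^3 + 4*d^2 + 4*d) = d*(d + 2)^2*(d^2 + 2*d) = d^2*(d + 2)^2*(d + 2)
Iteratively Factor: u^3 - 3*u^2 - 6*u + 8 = (u + 2)*(u^2 - 5*u + 4) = (u - 1)*(u + 2)*(u - 4)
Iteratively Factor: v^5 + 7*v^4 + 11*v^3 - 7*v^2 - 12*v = (v)*(v^4 + 7*v^3 + 11*v^2 - 7*v - 12) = v*(v + 3)*(v^3 + 4*v^2 - v - 4) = v*(v + 3)*(v + 4)*(v^2 - 1) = v*(v - 1)*(v + 3)*(v + 4)*(v + 1)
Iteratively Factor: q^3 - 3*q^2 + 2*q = (q - 2)*(q^2 - q) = (q - 2)*(q - 1)*(q)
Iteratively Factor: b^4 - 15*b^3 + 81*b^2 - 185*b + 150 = (b - 5)*(b^3 - 10*b^2 + 31*b - 30) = (b - 5)^2*(b^2 - 5*b + 6) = (b - 5)^2*(b - 2)*(b - 3)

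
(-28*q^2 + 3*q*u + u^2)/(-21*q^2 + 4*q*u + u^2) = (4*q - u)/(3*q - u)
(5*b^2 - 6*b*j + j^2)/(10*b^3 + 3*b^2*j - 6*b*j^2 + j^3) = (b - j)/(2*b^2 + b*j - j^2)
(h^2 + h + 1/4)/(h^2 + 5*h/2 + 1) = (h + 1/2)/(h + 2)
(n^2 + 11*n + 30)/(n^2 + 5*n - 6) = (n + 5)/(n - 1)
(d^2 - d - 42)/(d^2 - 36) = (d - 7)/(d - 6)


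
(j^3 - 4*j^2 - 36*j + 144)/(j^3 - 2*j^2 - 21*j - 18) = (j^2 + 2*j - 24)/(j^2 + 4*j + 3)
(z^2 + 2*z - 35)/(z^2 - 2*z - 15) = (z + 7)/(z + 3)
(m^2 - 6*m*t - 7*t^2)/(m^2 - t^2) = (-m + 7*t)/(-m + t)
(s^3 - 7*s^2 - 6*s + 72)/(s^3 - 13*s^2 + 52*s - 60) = (s^2 - s - 12)/(s^2 - 7*s + 10)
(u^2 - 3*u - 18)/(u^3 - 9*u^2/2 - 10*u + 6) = 2*(u + 3)/(2*u^2 + 3*u - 2)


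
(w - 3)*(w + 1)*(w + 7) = w^3 + 5*w^2 - 17*w - 21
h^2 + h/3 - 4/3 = (h - 1)*(h + 4/3)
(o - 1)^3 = o^3 - 3*o^2 + 3*o - 1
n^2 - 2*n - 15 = (n - 5)*(n + 3)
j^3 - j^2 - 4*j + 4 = (j - 2)*(j - 1)*(j + 2)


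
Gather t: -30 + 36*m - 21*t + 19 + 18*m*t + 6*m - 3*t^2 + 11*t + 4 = 42*m - 3*t^2 + t*(18*m - 10) - 7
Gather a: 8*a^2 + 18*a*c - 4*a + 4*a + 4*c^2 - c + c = 8*a^2 + 18*a*c + 4*c^2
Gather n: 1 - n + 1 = 2 - n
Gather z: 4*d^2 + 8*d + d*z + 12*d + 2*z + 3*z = 4*d^2 + 20*d + z*(d + 5)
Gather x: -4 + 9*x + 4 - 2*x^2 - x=-2*x^2 + 8*x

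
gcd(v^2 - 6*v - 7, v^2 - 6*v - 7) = v^2 - 6*v - 7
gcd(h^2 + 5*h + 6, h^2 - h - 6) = h + 2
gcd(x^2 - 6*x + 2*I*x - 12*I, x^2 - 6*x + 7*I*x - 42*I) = x - 6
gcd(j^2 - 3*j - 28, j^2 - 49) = j - 7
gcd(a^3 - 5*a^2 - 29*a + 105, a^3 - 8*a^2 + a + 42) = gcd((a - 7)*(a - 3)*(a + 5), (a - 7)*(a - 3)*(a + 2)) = a^2 - 10*a + 21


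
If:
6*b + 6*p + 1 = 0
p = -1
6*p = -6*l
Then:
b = 5/6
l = 1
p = -1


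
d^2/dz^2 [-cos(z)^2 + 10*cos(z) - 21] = -10*cos(z) + 2*cos(2*z)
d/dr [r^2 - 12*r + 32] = 2*r - 12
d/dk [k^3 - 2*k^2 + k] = 3*k^2 - 4*k + 1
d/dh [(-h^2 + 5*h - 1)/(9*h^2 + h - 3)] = 2*(-23*h^2 + 12*h - 7)/(81*h^4 + 18*h^3 - 53*h^2 - 6*h + 9)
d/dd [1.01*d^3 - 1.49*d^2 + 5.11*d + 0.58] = 3.03*d^2 - 2.98*d + 5.11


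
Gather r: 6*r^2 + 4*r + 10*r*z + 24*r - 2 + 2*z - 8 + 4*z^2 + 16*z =6*r^2 + r*(10*z + 28) + 4*z^2 + 18*z - 10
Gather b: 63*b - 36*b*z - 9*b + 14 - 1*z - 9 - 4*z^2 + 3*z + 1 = b*(54 - 36*z) - 4*z^2 + 2*z + 6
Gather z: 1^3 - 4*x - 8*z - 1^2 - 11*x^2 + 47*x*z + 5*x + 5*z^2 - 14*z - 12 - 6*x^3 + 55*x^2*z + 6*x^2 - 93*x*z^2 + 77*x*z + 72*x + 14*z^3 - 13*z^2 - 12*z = -6*x^3 - 5*x^2 + 73*x + 14*z^3 + z^2*(-93*x - 8) + z*(55*x^2 + 124*x - 34) - 12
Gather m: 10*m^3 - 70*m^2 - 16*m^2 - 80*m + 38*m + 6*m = 10*m^3 - 86*m^2 - 36*m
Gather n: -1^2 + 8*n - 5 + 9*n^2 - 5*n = 9*n^2 + 3*n - 6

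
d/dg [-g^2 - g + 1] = -2*g - 1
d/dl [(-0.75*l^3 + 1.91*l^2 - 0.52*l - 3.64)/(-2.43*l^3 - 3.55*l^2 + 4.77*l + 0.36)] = (-8.88178419700125e-16*l^5 + 7.3038*l^4 - 9.6822*l^3 - 20.0809*l^2 - 24.4688*l + 17.1756)/(5.9049*l^6 + 17.253*l^5 - 10.5797*l^4 - 35.6166*l^3 + 20.1969*l^2 + 3.4344*l + 0.1296)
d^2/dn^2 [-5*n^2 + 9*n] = -10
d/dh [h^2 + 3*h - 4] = 2*h + 3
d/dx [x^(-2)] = -2/x^3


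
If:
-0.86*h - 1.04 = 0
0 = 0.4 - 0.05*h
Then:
No Solution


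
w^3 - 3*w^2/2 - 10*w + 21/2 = (w - 7/2)*(w - 1)*(w + 3)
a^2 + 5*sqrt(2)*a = a*(a + 5*sqrt(2))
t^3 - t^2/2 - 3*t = t*(t - 2)*(t + 3/2)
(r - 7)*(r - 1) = r^2 - 8*r + 7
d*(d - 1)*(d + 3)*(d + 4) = d^4 + 6*d^3 + 5*d^2 - 12*d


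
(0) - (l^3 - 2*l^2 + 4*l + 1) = -l^3 + 2*l^2 - 4*l - 1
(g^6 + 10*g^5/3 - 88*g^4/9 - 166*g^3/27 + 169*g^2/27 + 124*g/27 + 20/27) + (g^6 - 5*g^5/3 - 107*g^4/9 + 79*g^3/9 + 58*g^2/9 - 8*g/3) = 2*g^6 + 5*g^5/3 - 65*g^4/3 + 71*g^3/27 + 343*g^2/27 + 52*g/27 + 20/27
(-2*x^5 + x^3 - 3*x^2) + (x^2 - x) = -2*x^5 + x^3 - 2*x^2 - x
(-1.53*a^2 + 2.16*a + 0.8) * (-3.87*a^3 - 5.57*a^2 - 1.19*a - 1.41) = 5.9211*a^5 + 0.162899999999999*a^4 - 13.3065*a^3 - 4.8691*a^2 - 3.9976*a - 1.128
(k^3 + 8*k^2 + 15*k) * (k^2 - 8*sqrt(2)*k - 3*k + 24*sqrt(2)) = k^5 - 8*sqrt(2)*k^4 + 5*k^4 - 40*sqrt(2)*k^3 - 9*k^3 - 45*k^2 + 72*sqrt(2)*k^2 + 360*sqrt(2)*k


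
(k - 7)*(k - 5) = k^2 - 12*k + 35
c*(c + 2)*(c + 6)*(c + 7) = c^4 + 15*c^3 + 68*c^2 + 84*c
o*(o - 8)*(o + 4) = o^3 - 4*o^2 - 32*o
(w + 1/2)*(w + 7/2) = w^2 + 4*w + 7/4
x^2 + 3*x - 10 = (x - 2)*(x + 5)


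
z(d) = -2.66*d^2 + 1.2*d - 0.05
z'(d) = 1.2 - 5.32*d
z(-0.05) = -0.12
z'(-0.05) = 1.47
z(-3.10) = -29.33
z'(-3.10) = 17.69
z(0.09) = 0.04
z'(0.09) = 0.72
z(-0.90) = -3.28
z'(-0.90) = 5.99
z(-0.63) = -1.86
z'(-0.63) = 4.55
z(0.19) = 0.08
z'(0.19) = 0.19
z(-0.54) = -1.47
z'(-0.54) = 4.07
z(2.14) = -9.66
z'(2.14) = -10.18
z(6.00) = -88.61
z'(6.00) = -30.72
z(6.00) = -88.61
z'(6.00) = -30.72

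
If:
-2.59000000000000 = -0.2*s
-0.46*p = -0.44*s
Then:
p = 12.39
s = 12.95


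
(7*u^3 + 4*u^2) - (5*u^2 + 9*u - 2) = 7*u^3 - u^2 - 9*u + 2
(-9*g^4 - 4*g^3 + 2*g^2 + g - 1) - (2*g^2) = -9*g^4 - 4*g^3 + g - 1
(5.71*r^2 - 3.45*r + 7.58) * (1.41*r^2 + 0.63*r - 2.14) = 8.0511*r^4 - 1.2672*r^3 - 3.7051*r^2 + 12.1584*r - 16.2212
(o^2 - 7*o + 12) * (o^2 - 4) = o^4 - 7*o^3 + 8*o^2 + 28*o - 48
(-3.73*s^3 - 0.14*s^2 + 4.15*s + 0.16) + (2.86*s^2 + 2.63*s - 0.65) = -3.73*s^3 + 2.72*s^2 + 6.78*s - 0.49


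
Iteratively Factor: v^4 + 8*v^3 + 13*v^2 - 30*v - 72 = (v + 4)*(v^3 + 4*v^2 - 3*v - 18) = (v + 3)*(v + 4)*(v^2 + v - 6) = (v - 2)*(v + 3)*(v + 4)*(v + 3)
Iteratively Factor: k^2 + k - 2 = (k + 2)*(k - 1)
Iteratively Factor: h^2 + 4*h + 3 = (h + 1)*(h + 3)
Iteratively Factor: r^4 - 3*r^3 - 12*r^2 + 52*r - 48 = (r - 3)*(r^3 - 12*r + 16) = (r - 3)*(r + 4)*(r^2 - 4*r + 4) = (r - 3)*(r - 2)*(r + 4)*(r - 2)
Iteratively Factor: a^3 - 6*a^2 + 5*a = (a - 5)*(a^2 - a) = a*(a - 5)*(a - 1)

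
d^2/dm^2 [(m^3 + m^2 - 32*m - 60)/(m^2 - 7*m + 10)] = 28*(m^3 - 30*m^2 + 180*m - 320)/(m^6 - 21*m^5 + 177*m^4 - 763*m^3 + 1770*m^2 - 2100*m + 1000)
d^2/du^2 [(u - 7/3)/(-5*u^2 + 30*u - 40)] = 2*(-4*(u - 3)^2*(3*u - 7) + (9*u - 25)*(u^2 - 6*u + 8))/(15*(u^2 - 6*u + 8)^3)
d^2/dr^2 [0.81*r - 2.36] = 0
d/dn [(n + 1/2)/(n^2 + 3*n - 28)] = (n^2 + 3*n - (2*n + 1)*(2*n + 3)/2 - 28)/(n^2 + 3*n - 28)^2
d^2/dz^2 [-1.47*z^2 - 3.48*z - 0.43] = -2.94000000000000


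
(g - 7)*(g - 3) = g^2 - 10*g + 21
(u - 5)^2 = u^2 - 10*u + 25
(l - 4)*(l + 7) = l^2 + 3*l - 28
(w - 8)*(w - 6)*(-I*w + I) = -I*w^3 + 15*I*w^2 - 62*I*w + 48*I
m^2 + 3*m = m*(m + 3)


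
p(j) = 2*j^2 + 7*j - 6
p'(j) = 4*j + 7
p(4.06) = 55.39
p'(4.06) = 23.24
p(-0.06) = -6.41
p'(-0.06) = 6.76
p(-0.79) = -10.28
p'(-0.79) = 3.84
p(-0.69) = -9.88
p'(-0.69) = 4.24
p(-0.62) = -9.57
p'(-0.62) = 4.52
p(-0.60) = -9.48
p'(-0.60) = 4.60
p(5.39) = 89.83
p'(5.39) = 28.56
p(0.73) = 0.18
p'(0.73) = 9.92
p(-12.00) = 198.00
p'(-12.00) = -41.00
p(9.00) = 219.00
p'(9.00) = 43.00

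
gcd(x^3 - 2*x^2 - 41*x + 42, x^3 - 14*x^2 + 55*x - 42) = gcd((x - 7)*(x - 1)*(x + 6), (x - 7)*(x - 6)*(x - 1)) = x^2 - 8*x + 7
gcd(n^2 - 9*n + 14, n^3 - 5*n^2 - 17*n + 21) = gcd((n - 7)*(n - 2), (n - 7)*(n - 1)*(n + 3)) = n - 7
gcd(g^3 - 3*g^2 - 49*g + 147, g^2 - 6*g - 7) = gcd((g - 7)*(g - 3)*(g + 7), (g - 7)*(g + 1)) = g - 7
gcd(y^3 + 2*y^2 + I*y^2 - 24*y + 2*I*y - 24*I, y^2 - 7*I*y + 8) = y + I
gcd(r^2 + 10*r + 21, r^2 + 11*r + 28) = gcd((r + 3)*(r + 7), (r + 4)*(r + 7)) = r + 7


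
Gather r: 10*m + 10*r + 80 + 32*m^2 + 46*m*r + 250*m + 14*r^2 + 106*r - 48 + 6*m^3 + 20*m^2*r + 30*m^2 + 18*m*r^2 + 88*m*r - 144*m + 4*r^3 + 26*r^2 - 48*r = 6*m^3 + 62*m^2 + 116*m + 4*r^3 + r^2*(18*m + 40) + r*(20*m^2 + 134*m + 68) + 32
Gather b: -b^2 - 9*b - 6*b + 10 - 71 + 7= -b^2 - 15*b - 54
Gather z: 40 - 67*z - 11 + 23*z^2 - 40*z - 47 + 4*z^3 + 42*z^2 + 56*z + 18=4*z^3 + 65*z^2 - 51*z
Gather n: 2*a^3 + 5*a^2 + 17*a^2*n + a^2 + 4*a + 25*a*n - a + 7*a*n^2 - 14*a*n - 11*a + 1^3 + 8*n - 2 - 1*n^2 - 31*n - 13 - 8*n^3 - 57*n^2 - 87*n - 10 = 2*a^3 + 6*a^2 - 8*a - 8*n^3 + n^2*(7*a - 58) + n*(17*a^2 + 11*a - 110) - 24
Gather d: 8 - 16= -8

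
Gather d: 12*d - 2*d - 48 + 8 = 10*d - 40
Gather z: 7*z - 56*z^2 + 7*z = -56*z^2 + 14*z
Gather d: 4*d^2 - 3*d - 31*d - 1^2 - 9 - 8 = 4*d^2 - 34*d - 18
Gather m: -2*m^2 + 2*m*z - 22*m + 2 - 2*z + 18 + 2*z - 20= -2*m^2 + m*(2*z - 22)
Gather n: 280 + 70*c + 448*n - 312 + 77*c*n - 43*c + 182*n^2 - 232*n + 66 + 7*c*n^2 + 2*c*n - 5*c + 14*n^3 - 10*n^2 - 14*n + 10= 22*c + 14*n^3 + n^2*(7*c + 172) + n*(79*c + 202) + 44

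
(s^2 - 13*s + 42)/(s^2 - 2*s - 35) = (s - 6)/(s + 5)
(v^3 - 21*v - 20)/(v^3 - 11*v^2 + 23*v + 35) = (v + 4)/(v - 7)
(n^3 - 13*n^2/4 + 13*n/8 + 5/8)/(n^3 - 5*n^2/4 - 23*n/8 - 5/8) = (n - 1)/(n + 1)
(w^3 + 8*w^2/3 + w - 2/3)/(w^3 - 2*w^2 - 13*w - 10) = (w - 1/3)/(w - 5)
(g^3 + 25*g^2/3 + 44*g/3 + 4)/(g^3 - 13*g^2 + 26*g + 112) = (g^2 + 19*g/3 + 2)/(g^2 - 15*g + 56)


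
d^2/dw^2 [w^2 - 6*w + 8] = 2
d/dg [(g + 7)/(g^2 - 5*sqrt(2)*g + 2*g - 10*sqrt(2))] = (g^2 - 5*sqrt(2)*g + 2*g - (g + 7)*(2*g - 5*sqrt(2) + 2) - 10*sqrt(2))/(g^2 - 5*sqrt(2)*g + 2*g - 10*sqrt(2))^2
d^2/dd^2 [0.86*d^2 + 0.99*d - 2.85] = 1.72000000000000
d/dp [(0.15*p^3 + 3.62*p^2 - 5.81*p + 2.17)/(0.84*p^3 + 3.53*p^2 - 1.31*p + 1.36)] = (-5.55111512312578e-17*p^5 - 2.5113*p^4 + 9.3678*p^3 + 10.9107*p^2 - 5.4738*p - 5.0589)/(0.7056*p^6 + 5.9304*p^5 + 10.2601*p^4 - 6.9638*p^3 + 11.3177*p^2 - 3.5632*p + 1.8496)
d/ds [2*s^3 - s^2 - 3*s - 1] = 6*s^2 - 2*s - 3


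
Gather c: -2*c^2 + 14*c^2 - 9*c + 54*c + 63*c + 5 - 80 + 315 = 12*c^2 + 108*c + 240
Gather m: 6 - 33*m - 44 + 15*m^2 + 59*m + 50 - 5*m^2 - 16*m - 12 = 10*m^2 + 10*m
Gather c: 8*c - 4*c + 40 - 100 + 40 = 4*c - 20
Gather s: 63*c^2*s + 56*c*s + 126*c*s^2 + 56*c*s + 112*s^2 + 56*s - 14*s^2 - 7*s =s^2*(126*c + 98) + s*(63*c^2 + 112*c + 49)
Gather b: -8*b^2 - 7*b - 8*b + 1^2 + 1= -8*b^2 - 15*b + 2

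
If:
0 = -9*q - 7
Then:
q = -7/9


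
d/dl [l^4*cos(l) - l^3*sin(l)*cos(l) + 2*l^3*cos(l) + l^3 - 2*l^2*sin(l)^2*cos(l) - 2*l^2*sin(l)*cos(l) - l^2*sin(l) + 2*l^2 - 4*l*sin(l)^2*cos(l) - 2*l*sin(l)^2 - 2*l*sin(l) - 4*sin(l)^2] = -l^4*sin(l) - 2*l^3*sin(l) + 4*l^3*cos(l) - l^3*cos(2*l) + l^2*sin(l)/2 - 3*l^2*sin(2*l)/2 - 3*l^2*sin(3*l)/2 + 5*l^2*cos(l) - 2*l^2*cos(2*l) + 3*l^2 - l*sin(l) - 4*l*sin(2*l) - 3*l*sin(3*l) - 3*l*cos(l) + l*cos(3*l) + 4*l - 2*sin(l) - 4*sin(2*l) - cos(l) + cos(2*l) + cos(3*l) - 1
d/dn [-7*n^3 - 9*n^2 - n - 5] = -21*n^2 - 18*n - 1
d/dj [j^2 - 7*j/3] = 2*j - 7/3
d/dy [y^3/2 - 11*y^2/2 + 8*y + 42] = 3*y^2/2 - 11*y + 8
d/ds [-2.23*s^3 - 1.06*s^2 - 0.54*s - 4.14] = -6.69*s^2 - 2.12*s - 0.54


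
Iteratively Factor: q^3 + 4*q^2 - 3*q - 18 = (q - 2)*(q^2 + 6*q + 9) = (q - 2)*(q + 3)*(q + 3)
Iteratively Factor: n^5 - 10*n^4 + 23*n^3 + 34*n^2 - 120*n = (n - 4)*(n^4 - 6*n^3 - n^2 + 30*n) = n*(n - 4)*(n^3 - 6*n^2 - n + 30) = n*(n - 4)*(n - 3)*(n^2 - 3*n - 10) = n*(n - 5)*(n - 4)*(n - 3)*(n + 2)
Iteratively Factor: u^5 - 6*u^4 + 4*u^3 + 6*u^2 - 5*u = (u)*(u^4 - 6*u^3 + 4*u^2 + 6*u - 5) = u*(u + 1)*(u^3 - 7*u^2 + 11*u - 5) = u*(u - 5)*(u + 1)*(u^2 - 2*u + 1) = u*(u - 5)*(u - 1)*(u + 1)*(u - 1)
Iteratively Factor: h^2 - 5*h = (h)*(h - 5)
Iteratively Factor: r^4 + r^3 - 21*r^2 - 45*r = (r + 3)*(r^3 - 2*r^2 - 15*r) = (r - 5)*(r + 3)*(r^2 + 3*r) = (r - 5)*(r + 3)^2*(r)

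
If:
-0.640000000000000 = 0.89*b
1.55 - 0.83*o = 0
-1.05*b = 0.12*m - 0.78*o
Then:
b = -0.72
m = 18.43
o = 1.87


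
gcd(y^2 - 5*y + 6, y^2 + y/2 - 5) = y - 2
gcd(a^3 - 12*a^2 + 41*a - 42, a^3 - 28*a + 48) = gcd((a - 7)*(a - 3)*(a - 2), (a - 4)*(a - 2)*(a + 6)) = a - 2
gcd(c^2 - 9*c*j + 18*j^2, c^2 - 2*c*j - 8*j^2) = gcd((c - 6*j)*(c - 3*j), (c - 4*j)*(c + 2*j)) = 1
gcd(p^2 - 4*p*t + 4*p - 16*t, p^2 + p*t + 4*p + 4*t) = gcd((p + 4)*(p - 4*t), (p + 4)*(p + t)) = p + 4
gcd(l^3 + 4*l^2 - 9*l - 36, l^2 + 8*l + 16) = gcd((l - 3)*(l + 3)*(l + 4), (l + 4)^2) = l + 4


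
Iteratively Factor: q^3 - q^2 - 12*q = (q - 4)*(q^2 + 3*q) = (q - 4)*(q + 3)*(q)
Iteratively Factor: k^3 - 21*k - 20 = (k - 5)*(k^2 + 5*k + 4) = (k - 5)*(k + 4)*(k + 1)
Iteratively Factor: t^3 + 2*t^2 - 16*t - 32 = (t - 4)*(t^2 + 6*t + 8) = (t - 4)*(t + 2)*(t + 4)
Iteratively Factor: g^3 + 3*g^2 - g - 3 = (g + 3)*(g^2 - 1) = (g - 1)*(g + 3)*(g + 1)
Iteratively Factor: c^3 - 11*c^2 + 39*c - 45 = (c - 5)*(c^2 - 6*c + 9) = (c - 5)*(c - 3)*(c - 3)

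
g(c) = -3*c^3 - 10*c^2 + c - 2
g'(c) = -9*c^2 - 20*c + 1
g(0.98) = -13.45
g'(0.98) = -27.24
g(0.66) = -6.56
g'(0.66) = -16.12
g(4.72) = -535.53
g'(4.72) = -293.91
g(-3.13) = -11.11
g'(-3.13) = -24.57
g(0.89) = -11.15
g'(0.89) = -23.93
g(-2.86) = -16.48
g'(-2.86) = -15.42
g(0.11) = -2.01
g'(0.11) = -1.31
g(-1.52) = -16.09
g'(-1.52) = 10.61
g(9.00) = -2990.00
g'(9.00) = -908.00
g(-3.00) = -14.00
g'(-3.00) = -20.00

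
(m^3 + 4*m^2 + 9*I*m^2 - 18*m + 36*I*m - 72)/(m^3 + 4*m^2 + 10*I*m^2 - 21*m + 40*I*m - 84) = (m + 6*I)/(m + 7*I)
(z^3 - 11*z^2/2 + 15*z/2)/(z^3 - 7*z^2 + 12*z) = (z - 5/2)/(z - 4)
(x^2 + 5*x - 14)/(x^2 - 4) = (x + 7)/(x + 2)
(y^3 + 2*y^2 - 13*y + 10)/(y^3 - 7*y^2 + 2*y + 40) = (y^3 + 2*y^2 - 13*y + 10)/(y^3 - 7*y^2 + 2*y + 40)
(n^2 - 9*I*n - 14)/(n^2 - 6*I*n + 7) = (n - 2*I)/(n + I)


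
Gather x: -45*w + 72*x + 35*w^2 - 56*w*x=35*w^2 - 45*w + x*(72 - 56*w)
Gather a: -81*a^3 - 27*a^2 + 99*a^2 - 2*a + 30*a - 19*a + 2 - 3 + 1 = -81*a^3 + 72*a^2 + 9*a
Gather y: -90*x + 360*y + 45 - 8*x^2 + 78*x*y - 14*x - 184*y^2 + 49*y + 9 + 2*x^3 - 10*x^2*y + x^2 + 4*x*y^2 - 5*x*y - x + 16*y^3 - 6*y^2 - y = 2*x^3 - 7*x^2 - 105*x + 16*y^3 + y^2*(4*x - 190) + y*(-10*x^2 + 73*x + 408) + 54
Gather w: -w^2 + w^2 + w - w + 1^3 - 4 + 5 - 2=0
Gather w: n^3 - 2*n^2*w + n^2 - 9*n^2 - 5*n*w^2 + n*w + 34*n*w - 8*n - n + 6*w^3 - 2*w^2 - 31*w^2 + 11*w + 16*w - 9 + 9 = n^3 - 8*n^2 - 9*n + 6*w^3 + w^2*(-5*n - 33) + w*(-2*n^2 + 35*n + 27)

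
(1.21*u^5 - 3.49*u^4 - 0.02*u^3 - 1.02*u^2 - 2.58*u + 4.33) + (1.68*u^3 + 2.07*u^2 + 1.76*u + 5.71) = 1.21*u^5 - 3.49*u^4 + 1.66*u^3 + 1.05*u^2 - 0.82*u + 10.04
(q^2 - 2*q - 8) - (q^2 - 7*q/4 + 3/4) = -q/4 - 35/4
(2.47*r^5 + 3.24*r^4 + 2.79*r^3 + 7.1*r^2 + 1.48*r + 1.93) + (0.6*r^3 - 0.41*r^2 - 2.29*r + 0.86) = 2.47*r^5 + 3.24*r^4 + 3.39*r^3 + 6.69*r^2 - 0.81*r + 2.79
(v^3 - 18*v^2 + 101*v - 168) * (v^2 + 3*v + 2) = v^5 - 15*v^4 + 49*v^3 + 99*v^2 - 302*v - 336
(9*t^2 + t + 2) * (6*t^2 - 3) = 54*t^4 + 6*t^3 - 15*t^2 - 3*t - 6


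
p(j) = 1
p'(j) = 0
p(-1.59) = 1.00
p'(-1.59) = 0.00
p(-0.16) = 1.00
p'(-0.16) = 0.00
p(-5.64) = 1.00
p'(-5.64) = 0.00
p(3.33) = 1.00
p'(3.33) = 0.00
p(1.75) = 1.00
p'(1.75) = 0.00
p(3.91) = 1.00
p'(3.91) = 0.00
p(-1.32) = 1.00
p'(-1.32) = 0.00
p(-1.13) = 1.00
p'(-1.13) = 0.00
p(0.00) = 1.00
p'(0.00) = 0.00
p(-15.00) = 1.00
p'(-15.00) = 0.00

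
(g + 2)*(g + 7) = g^2 + 9*g + 14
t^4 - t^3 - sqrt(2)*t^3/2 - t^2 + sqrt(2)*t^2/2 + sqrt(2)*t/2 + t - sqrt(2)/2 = (t - 1)^2*(t + 1)*(t - sqrt(2)/2)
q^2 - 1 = (q - 1)*(q + 1)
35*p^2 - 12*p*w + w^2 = (-7*p + w)*(-5*p + w)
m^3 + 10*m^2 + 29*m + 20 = (m + 1)*(m + 4)*(m + 5)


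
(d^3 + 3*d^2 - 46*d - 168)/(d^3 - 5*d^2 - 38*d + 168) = (d + 4)/(d - 4)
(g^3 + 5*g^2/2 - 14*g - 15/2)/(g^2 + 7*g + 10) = (2*g^2 - 5*g - 3)/(2*(g + 2))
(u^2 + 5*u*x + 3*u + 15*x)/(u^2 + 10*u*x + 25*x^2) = (u + 3)/(u + 5*x)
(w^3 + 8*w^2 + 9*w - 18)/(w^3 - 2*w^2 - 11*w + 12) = (w + 6)/(w - 4)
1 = 1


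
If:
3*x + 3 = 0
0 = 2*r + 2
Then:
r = -1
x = -1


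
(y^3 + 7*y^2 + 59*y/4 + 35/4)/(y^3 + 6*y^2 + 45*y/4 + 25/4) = (2*y + 7)/(2*y + 5)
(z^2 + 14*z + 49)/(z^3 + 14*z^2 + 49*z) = 1/z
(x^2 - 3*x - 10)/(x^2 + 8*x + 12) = (x - 5)/(x + 6)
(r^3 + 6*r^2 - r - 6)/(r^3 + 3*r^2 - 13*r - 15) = (r^2 + 5*r - 6)/(r^2 + 2*r - 15)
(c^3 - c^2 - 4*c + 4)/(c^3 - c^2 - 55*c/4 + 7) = 4*(c^3 - c^2 - 4*c + 4)/(4*c^3 - 4*c^2 - 55*c + 28)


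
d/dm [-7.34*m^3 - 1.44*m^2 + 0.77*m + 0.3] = -22.02*m^2 - 2.88*m + 0.77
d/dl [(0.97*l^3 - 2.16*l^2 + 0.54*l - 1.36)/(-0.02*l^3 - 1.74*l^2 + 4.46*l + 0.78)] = (-6.93889390390723e-18*l^5 - 1.731*l^4 + 8.674*l^3 - 6.5058*l^2 - 8.1024*l + 6.4868)/(0.0004*l^6 + 0.0696*l^5 + 2.8492*l^4 - 15.552*l^3 + 17.1772*l^2 + 6.9576*l + 0.6084)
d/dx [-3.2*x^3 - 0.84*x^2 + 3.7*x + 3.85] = -9.6*x^2 - 1.68*x + 3.7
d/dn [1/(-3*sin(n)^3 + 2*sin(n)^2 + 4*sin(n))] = (9*cos(n) - 4/tan(n) - 4*cos(n)/sin(n)^2)/(3*sin(n)^2 - 2*sin(n) - 4)^2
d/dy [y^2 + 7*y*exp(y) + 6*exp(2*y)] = 7*y*exp(y) + 2*y + 12*exp(2*y) + 7*exp(y)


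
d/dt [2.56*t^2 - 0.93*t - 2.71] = 5.12*t - 0.93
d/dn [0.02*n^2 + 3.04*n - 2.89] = 0.04*n + 3.04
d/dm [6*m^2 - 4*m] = 12*m - 4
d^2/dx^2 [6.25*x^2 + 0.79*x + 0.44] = 12.5000000000000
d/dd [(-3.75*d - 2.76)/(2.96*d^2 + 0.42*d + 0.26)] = (11.1*d^2 + 16.3392*d + 0.1842)/(8.7616*d^4 + 2.4864*d^3 + 1.7156*d^2 + 0.2184*d + 0.0676)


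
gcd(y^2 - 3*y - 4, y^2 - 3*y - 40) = 1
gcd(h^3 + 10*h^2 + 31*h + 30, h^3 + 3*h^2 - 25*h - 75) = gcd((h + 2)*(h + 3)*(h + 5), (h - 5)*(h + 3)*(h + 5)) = h^2 + 8*h + 15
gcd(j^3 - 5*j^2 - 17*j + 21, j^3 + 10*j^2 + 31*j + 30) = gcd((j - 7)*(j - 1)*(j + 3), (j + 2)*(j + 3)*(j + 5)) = j + 3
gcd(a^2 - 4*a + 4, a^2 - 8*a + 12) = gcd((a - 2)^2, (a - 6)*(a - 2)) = a - 2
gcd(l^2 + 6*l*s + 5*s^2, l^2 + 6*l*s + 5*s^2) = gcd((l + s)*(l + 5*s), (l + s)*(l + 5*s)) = l^2 + 6*l*s + 5*s^2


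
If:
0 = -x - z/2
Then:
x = -z/2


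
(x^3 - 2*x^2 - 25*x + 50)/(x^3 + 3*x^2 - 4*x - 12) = (x^2 - 25)/(x^2 + 5*x + 6)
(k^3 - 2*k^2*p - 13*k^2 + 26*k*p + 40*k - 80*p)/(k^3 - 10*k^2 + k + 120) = (k - 2*p)/(k + 3)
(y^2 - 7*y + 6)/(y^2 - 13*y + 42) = (y - 1)/(y - 7)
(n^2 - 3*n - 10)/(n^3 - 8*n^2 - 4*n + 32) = (n - 5)/(n^2 - 10*n + 16)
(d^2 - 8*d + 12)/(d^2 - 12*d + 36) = (d - 2)/(d - 6)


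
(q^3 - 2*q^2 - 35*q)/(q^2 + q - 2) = q*(q^2 - 2*q - 35)/(q^2 + q - 2)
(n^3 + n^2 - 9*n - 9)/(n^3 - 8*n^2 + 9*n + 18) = (n + 3)/(n - 6)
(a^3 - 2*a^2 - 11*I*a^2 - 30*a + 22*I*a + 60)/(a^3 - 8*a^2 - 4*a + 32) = (a^2 - 11*I*a - 30)/(a^2 - 6*a - 16)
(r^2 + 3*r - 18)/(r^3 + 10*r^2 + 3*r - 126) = 1/(r + 7)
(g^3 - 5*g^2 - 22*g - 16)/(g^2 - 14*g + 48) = (g^2 + 3*g + 2)/(g - 6)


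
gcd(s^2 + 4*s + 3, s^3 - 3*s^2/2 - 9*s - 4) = 1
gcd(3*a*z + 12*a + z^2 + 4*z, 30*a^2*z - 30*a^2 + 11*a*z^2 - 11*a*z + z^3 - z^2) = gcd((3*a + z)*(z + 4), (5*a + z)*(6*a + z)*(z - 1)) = 1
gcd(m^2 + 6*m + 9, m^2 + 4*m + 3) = m + 3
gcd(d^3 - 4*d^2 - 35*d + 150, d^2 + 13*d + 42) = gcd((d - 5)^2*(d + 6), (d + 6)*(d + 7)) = d + 6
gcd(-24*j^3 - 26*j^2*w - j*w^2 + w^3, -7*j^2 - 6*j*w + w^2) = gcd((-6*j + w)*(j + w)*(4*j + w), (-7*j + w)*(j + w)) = j + w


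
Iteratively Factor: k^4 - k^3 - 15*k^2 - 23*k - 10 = (k - 5)*(k^3 + 4*k^2 + 5*k + 2) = (k - 5)*(k + 2)*(k^2 + 2*k + 1) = (k - 5)*(k + 1)*(k + 2)*(k + 1)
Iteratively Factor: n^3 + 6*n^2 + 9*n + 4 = (n + 1)*(n^2 + 5*n + 4) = (n + 1)^2*(n + 4)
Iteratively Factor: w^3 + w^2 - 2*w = (w - 1)*(w^2 + 2*w) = w*(w - 1)*(w + 2)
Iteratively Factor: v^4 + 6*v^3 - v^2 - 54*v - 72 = (v + 4)*(v^3 + 2*v^2 - 9*v - 18) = (v + 2)*(v + 4)*(v^2 - 9) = (v + 2)*(v + 3)*(v + 4)*(v - 3)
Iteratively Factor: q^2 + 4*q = (q)*(q + 4)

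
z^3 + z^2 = z^2*(z + 1)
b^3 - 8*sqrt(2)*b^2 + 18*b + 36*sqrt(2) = (b - 6*sqrt(2))*(b - 3*sqrt(2))*(b + sqrt(2))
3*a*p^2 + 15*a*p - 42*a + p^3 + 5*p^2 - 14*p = (3*a + p)*(p - 2)*(p + 7)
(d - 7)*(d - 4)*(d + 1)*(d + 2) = d^4 - 8*d^3 - 3*d^2 + 62*d + 56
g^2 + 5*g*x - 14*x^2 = (g - 2*x)*(g + 7*x)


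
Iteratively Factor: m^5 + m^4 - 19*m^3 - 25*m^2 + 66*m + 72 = (m - 4)*(m^4 + 5*m^3 + m^2 - 21*m - 18) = (m - 4)*(m + 1)*(m^3 + 4*m^2 - 3*m - 18) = (m - 4)*(m - 2)*(m + 1)*(m^2 + 6*m + 9) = (m - 4)*(m - 2)*(m + 1)*(m + 3)*(m + 3)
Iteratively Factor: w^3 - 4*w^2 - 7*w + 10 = (w + 2)*(w^2 - 6*w + 5) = (w - 5)*(w + 2)*(w - 1)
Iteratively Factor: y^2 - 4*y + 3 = (y - 1)*(y - 3)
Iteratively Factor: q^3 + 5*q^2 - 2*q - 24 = (q + 3)*(q^2 + 2*q - 8) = (q - 2)*(q + 3)*(q + 4)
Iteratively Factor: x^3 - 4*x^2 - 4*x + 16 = (x - 2)*(x^2 - 2*x - 8) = (x - 4)*(x - 2)*(x + 2)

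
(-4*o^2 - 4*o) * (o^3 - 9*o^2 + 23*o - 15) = -4*o^5 + 32*o^4 - 56*o^3 - 32*o^2 + 60*o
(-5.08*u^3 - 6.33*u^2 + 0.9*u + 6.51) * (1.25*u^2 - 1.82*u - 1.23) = -6.35*u^5 + 1.3331*u^4 + 18.894*u^3 + 14.2854*u^2 - 12.9552*u - 8.0073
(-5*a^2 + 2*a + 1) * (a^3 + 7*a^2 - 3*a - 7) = -5*a^5 - 33*a^4 + 30*a^3 + 36*a^2 - 17*a - 7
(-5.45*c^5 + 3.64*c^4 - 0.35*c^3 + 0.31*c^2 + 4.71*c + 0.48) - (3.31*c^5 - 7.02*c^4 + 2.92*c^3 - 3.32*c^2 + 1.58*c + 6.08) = -8.76*c^5 + 10.66*c^4 - 3.27*c^3 + 3.63*c^2 + 3.13*c - 5.6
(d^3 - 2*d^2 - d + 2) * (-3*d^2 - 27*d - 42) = -3*d^5 - 21*d^4 + 15*d^3 + 105*d^2 - 12*d - 84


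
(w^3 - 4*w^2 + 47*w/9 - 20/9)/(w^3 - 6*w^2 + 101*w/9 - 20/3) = (w - 1)/(w - 3)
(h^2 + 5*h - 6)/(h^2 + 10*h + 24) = (h - 1)/(h + 4)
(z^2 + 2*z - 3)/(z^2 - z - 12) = (z - 1)/(z - 4)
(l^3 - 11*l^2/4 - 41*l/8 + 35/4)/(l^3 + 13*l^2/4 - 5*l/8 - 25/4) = (2*l - 7)/(2*l + 5)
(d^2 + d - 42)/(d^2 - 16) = (d^2 + d - 42)/(d^2 - 16)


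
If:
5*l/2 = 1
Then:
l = 2/5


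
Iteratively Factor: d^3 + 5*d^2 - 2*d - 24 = (d + 3)*(d^2 + 2*d - 8) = (d - 2)*(d + 3)*(d + 4)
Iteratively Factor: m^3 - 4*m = (m)*(m^2 - 4) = m*(m + 2)*(m - 2)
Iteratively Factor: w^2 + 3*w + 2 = (w + 1)*(w + 2)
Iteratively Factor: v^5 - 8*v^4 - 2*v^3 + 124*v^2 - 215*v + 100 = (v + 4)*(v^4 - 12*v^3 + 46*v^2 - 60*v + 25) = (v - 1)*(v + 4)*(v^3 - 11*v^2 + 35*v - 25) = (v - 5)*(v - 1)*(v + 4)*(v^2 - 6*v + 5) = (v - 5)^2*(v - 1)*(v + 4)*(v - 1)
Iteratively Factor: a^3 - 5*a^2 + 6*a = (a - 2)*(a^2 - 3*a) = a*(a - 2)*(a - 3)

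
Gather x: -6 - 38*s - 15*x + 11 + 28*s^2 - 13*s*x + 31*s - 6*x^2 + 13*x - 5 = 28*s^2 - 7*s - 6*x^2 + x*(-13*s - 2)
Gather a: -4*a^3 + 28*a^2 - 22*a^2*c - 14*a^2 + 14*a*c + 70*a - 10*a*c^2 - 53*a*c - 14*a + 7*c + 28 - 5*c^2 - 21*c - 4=-4*a^3 + a^2*(14 - 22*c) + a*(-10*c^2 - 39*c + 56) - 5*c^2 - 14*c + 24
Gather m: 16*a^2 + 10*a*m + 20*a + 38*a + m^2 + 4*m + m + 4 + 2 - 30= 16*a^2 + 58*a + m^2 + m*(10*a + 5) - 24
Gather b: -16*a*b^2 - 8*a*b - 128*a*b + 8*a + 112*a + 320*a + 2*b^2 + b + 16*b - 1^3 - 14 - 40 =440*a + b^2*(2 - 16*a) + b*(17 - 136*a) - 55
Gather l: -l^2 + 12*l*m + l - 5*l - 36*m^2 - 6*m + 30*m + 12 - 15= -l^2 + l*(12*m - 4) - 36*m^2 + 24*m - 3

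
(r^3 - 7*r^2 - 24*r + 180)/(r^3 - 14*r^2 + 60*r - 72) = (r + 5)/(r - 2)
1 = 1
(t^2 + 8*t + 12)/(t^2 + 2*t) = (t + 6)/t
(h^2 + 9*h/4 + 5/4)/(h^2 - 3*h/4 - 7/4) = (4*h + 5)/(4*h - 7)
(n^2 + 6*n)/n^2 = (n + 6)/n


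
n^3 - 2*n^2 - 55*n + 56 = (n - 8)*(n - 1)*(n + 7)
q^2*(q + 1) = q^3 + q^2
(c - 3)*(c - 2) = c^2 - 5*c + 6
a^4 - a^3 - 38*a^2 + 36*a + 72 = (a - 6)*(a - 2)*(a + 1)*(a + 6)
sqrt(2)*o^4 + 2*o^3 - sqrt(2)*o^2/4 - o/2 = o*(o - 1/2)*(o + sqrt(2))*(sqrt(2)*o + sqrt(2)/2)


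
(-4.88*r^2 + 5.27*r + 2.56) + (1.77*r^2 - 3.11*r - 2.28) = -3.11*r^2 + 2.16*r + 0.28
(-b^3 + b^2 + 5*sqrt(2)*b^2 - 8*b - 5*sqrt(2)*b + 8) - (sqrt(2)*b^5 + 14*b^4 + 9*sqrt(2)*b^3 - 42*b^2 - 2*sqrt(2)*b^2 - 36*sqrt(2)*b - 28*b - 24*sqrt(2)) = -sqrt(2)*b^5 - 14*b^4 - 9*sqrt(2)*b^3 - b^3 + 7*sqrt(2)*b^2 + 43*b^2 + 20*b + 31*sqrt(2)*b + 8 + 24*sqrt(2)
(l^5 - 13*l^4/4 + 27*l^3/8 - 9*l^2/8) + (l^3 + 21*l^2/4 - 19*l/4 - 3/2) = l^5 - 13*l^4/4 + 35*l^3/8 + 33*l^2/8 - 19*l/4 - 3/2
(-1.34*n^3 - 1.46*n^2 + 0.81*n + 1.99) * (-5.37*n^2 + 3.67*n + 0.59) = 7.1958*n^5 + 2.9224*n^4 - 10.4985*n^3 - 8.575*n^2 + 7.7812*n + 1.1741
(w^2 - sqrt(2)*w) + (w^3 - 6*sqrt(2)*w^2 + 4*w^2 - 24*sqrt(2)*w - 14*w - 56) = w^3 - 6*sqrt(2)*w^2 + 5*w^2 - 25*sqrt(2)*w - 14*w - 56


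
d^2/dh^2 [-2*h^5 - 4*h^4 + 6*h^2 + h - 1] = -40*h^3 - 48*h^2 + 12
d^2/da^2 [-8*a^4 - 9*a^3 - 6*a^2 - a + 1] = -96*a^2 - 54*a - 12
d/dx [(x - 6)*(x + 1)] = 2*x - 5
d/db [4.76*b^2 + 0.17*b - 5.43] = 9.52*b + 0.17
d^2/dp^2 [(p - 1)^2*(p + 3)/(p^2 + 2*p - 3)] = 0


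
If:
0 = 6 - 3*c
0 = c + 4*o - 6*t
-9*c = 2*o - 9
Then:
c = 2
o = -9/2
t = -8/3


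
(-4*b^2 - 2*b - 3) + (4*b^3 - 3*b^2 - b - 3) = 4*b^3 - 7*b^2 - 3*b - 6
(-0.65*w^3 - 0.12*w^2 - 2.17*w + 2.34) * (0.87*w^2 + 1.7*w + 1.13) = -0.5655*w^5 - 1.2094*w^4 - 2.8264*w^3 - 1.7888*w^2 + 1.5259*w + 2.6442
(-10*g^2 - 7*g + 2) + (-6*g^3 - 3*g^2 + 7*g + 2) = -6*g^3 - 13*g^2 + 4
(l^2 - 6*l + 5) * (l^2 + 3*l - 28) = l^4 - 3*l^3 - 41*l^2 + 183*l - 140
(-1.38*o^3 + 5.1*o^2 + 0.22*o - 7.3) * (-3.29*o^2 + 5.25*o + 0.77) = 4.5402*o^5 - 24.024*o^4 + 24.9886*o^3 + 29.099*o^2 - 38.1556*o - 5.621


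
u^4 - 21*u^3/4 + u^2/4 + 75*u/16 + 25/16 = (u - 5)*(u - 5/4)*(u + 1/2)^2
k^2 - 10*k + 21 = (k - 7)*(k - 3)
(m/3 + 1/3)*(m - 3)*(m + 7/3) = m^3/3 + m^2/9 - 23*m/9 - 7/3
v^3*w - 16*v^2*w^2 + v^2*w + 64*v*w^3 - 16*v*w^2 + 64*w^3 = (v - 8*w)^2*(v*w + w)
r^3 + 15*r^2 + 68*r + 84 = (r + 2)*(r + 6)*(r + 7)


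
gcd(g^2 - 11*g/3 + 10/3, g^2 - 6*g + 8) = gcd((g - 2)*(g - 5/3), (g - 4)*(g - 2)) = g - 2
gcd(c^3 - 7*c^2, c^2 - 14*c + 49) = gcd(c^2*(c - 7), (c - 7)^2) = c - 7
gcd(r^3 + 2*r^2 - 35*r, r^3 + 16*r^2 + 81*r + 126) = r + 7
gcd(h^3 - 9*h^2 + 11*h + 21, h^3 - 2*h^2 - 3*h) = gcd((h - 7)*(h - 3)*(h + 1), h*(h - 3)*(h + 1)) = h^2 - 2*h - 3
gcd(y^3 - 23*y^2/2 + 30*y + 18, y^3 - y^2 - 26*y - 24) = y - 6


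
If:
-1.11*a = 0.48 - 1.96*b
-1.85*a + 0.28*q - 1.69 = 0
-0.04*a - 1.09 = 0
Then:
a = -27.25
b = -15.19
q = -174.01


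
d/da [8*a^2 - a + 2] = 16*a - 1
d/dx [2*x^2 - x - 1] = 4*x - 1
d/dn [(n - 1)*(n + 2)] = 2*n + 1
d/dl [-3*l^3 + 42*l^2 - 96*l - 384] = -9*l^2 + 84*l - 96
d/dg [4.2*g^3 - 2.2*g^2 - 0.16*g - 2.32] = 12.6*g^2 - 4.4*g - 0.16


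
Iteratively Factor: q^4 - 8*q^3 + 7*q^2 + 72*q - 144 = (q + 3)*(q^3 - 11*q^2 + 40*q - 48) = (q - 4)*(q + 3)*(q^2 - 7*q + 12) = (q - 4)^2*(q + 3)*(q - 3)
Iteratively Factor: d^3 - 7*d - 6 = (d - 3)*(d^2 + 3*d + 2) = (d - 3)*(d + 1)*(d + 2)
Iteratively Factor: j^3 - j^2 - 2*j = (j + 1)*(j^2 - 2*j) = j*(j + 1)*(j - 2)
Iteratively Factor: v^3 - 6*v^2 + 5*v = (v - 1)*(v^2 - 5*v) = (v - 5)*(v - 1)*(v)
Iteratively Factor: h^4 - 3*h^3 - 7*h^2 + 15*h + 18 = (h + 1)*(h^3 - 4*h^2 - 3*h + 18) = (h + 1)*(h + 2)*(h^2 - 6*h + 9) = (h - 3)*(h + 1)*(h + 2)*(h - 3)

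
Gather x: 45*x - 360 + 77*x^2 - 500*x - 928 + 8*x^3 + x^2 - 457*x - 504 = 8*x^3 + 78*x^2 - 912*x - 1792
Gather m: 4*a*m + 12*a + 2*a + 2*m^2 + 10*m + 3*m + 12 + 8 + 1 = 14*a + 2*m^2 + m*(4*a + 13) + 21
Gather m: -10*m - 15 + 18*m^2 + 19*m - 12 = 18*m^2 + 9*m - 27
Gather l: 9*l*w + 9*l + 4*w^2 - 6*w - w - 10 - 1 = l*(9*w + 9) + 4*w^2 - 7*w - 11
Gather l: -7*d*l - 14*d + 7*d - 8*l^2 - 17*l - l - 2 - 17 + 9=-7*d - 8*l^2 + l*(-7*d - 18) - 10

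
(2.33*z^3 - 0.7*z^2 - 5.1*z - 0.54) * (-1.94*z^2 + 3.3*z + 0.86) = -4.5202*z^5 + 9.047*z^4 + 9.5878*z^3 - 16.3844*z^2 - 6.168*z - 0.4644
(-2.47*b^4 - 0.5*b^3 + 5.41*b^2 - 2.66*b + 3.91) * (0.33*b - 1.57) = -0.8151*b^5 + 3.7129*b^4 + 2.5703*b^3 - 9.3715*b^2 + 5.4665*b - 6.1387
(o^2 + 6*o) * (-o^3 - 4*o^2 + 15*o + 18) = -o^5 - 10*o^4 - 9*o^3 + 108*o^2 + 108*o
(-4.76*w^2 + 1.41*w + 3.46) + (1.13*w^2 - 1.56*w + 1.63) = -3.63*w^2 - 0.15*w + 5.09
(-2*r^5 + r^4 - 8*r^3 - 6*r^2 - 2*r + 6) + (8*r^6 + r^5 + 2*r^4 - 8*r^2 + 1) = 8*r^6 - r^5 + 3*r^4 - 8*r^3 - 14*r^2 - 2*r + 7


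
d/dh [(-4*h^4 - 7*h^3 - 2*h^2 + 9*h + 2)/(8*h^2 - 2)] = (-32*h^5 - 28*h^4 + 16*h^3 - 15*h^2 - 12*h - 9)/(2*(16*h^4 - 8*h^2 + 1))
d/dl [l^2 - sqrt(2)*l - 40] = 2*l - sqrt(2)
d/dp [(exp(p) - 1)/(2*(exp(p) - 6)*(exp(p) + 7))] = (-exp(2*p) + 2*exp(p) - 41)*exp(p)/(2*(exp(4*p) + 2*exp(3*p) - 83*exp(2*p) - 84*exp(p) + 1764))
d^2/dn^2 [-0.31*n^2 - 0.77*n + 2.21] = -0.620000000000000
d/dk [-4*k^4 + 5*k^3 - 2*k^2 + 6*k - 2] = -16*k^3 + 15*k^2 - 4*k + 6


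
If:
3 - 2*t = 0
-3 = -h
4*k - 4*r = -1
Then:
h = 3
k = r - 1/4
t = 3/2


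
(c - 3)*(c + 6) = c^2 + 3*c - 18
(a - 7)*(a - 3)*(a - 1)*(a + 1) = a^4 - 10*a^3 + 20*a^2 + 10*a - 21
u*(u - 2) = u^2 - 2*u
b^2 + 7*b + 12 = (b + 3)*(b + 4)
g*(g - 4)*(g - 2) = g^3 - 6*g^2 + 8*g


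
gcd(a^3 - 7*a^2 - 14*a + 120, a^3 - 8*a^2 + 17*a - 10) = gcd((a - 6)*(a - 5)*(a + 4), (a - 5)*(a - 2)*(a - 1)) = a - 5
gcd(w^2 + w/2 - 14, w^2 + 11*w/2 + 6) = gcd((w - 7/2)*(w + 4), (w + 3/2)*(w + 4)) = w + 4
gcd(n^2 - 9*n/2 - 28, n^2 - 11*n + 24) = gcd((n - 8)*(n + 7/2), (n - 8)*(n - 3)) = n - 8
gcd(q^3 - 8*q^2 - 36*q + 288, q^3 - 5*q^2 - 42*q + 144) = q^2 - 2*q - 48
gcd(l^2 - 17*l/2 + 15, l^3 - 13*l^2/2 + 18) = l - 6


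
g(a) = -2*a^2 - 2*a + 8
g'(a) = -4*a - 2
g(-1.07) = 7.85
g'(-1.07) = 2.28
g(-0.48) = 8.50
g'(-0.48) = -0.08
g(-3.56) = -10.23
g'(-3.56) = 12.24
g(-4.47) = -23.02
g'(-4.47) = 15.88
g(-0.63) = 8.47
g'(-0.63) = 0.52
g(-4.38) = -21.61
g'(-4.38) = 15.52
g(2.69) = -11.85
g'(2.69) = -12.76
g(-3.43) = -8.67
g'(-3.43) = 11.72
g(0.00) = 8.00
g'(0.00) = -2.00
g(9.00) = -172.00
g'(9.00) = -38.00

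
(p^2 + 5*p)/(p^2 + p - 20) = p/(p - 4)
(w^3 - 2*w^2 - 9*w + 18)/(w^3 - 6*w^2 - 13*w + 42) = (w - 3)/(w - 7)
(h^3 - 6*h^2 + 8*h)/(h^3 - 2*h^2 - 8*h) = (h - 2)/(h + 2)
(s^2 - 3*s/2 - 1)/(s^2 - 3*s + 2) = (s + 1/2)/(s - 1)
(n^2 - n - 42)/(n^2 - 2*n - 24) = (-n^2 + n + 42)/(-n^2 + 2*n + 24)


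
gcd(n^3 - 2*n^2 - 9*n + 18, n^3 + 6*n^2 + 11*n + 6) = n + 3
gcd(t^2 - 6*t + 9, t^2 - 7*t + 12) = t - 3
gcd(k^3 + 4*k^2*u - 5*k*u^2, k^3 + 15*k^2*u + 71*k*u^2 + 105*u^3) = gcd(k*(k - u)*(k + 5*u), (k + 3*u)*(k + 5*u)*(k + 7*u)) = k + 5*u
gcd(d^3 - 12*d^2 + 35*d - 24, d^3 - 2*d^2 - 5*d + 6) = d^2 - 4*d + 3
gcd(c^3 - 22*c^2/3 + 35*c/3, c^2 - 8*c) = c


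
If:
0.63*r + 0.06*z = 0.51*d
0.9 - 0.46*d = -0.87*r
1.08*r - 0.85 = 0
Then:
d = 3.45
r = 0.79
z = 21.02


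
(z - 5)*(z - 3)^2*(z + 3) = z^4 - 8*z^3 + 6*z^2 + 72*z - 135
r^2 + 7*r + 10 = (r + 2)*(r + 5)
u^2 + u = u*(u + 1)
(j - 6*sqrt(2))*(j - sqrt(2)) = j^2 - 7*sqrt(2)*j + 12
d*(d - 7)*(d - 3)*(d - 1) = d^4 - 11*d^3 + 31*d^2 - 21*d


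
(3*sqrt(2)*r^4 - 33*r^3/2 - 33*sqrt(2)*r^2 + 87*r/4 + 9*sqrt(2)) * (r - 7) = 3*sqrt(2)*r^5 - 21*sqrt(2)*r^4 - 33*r^4/2 - 33*sqrt(2)*r^3 + 231*r^3/2 + 87*r^2/4 + 231*sqrt(2)*r^2 - 609*r/4 + 9*sqrt(2)*r - 63*sqrt(2)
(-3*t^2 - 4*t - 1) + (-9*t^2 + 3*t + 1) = -12*t^2 - t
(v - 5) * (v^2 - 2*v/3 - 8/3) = v^3 - 17*v^2/3 + 2*v/3 + 40/3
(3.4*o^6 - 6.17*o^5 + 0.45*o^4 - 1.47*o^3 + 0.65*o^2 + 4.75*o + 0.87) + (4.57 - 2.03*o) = 3.4*o^6 - 6.17*o^5 + 0.45*o^4 - 1.47*o^3 + 0.65*o^2 + 2.72*o + 5.44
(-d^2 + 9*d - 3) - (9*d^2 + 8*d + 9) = -10*d^2 + d - 12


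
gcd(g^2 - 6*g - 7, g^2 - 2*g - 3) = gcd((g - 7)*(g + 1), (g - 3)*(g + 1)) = g + 1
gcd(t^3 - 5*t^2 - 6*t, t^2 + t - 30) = 1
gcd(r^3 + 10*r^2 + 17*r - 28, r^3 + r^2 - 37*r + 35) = r^2 + 6*r - 7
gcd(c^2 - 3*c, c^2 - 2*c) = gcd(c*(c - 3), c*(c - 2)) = c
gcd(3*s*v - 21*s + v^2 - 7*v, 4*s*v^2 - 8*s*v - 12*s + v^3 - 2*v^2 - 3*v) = 1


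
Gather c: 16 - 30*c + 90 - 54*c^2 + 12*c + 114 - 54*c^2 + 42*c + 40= -108*c^2 + 24*c + 260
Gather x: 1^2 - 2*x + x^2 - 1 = x^2 - 2*x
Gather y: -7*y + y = -6*y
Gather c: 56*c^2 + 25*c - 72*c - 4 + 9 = 56*c^2 - 47*c + 5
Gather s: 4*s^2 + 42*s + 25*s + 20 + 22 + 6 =4*s^2 + 67*s + 48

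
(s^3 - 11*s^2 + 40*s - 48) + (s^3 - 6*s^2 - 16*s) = 2*s^3 - 17*s^2 + 24*s - 48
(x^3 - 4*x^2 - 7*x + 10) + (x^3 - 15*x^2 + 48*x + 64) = 2*x^3 - 19*x^2 + 41*x + 74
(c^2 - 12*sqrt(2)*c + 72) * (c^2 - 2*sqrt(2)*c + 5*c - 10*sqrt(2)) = c^4 - 14*sqrt(2)*c^3 + 5*c^3 - 70*sqrt(2)*c^2 + 120*c^2 - 144*sqrt(2)*c + 600*c - 720*sqrt(2)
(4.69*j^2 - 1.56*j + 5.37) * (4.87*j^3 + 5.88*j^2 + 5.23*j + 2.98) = 22.8403*j^5 + 19.98*j^4 + 41.5078*j^3 + 37.393*j^2 + 23.4363*j + 16.0026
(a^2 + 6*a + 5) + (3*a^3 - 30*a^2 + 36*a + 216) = 3*a^3 - 29*a^2 + 42*a + 221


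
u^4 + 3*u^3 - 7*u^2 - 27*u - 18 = (u - 3)*(u + 1)*(u + 2)*(u + 3)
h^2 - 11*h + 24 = (h - 8)*(h - 3)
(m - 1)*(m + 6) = m^2 + 5*m - 6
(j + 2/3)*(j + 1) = j^2 + 5*j/3 + 2/3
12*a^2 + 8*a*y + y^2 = (2*a + y)*(6*a + y)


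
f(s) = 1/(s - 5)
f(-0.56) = -0.18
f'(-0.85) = -0.03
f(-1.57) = -0.15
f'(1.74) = -0.09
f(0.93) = -0.25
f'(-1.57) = -0.02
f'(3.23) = -0.32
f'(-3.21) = -0.01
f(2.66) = -0.43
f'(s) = -1/(s - 5)^2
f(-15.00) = -0.05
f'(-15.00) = 0.00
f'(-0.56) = -0.03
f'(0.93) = -0.06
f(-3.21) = -0.12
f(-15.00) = -0.05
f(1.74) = -0.31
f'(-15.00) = 0.00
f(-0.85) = -0.17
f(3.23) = -0.56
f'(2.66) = -0.18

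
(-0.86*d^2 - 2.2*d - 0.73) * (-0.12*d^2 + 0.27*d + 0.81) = 0.1032*d^4 + 0.0318*d^3 - 1.203*d^2 - 1.9791*d - 0.5913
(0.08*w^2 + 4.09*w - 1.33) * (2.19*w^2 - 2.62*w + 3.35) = 0.1752*w^4 + 8.7475*w^3 - 13.3605*w^2 + 17.1861*w - 4.4555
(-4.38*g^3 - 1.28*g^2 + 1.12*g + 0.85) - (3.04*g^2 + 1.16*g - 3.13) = -4.38*g^3 - 4.32*g^2 - 0.0399999999999998*g + 3.98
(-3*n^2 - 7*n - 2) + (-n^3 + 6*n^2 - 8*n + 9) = -n^3 + 3*n^2 - 15*n + 7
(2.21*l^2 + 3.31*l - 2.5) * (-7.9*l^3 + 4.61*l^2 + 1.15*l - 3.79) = -17.459*l^5 - 15.9609*l^4 + 37.5506*l^3 - 16.0944*l^2 - 15.4199*l + 9.475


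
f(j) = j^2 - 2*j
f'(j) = 2*j - 2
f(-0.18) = 0.39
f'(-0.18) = -2.36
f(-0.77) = 2.13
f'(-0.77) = -3.54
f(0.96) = -1.00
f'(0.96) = -0.08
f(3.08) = 3.33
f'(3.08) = 4.16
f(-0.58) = 1.50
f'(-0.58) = -3.16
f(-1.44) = 4.95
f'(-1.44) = -4.88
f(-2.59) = 11.89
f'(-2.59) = -7.18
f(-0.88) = 2.53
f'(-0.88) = -3.76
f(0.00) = 0.00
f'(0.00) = -2.00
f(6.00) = 24.00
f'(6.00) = 10.00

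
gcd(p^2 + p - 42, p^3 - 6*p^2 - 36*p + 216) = p - 6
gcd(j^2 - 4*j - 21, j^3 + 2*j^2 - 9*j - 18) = j + 3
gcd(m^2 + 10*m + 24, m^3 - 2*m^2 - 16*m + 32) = m + 4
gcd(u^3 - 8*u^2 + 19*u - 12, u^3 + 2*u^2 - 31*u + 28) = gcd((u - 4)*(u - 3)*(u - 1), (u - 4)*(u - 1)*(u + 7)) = u^2 - 5*u + 4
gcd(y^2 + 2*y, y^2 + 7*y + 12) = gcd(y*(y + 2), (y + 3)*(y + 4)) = 1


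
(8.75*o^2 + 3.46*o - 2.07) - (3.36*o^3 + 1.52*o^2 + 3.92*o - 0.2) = -3.36*o^3 + 7.23*o^2 - 0.46*o - 1.87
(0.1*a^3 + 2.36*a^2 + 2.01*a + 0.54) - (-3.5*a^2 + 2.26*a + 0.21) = 0.1*a^3 + 5.86*a^2 - 0.25*a + 0.33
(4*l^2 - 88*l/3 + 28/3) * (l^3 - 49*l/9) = 4*l^5 - 88*l^4/3 - 112*l^3/9 + 4312*l^2/27 - 1372*l/27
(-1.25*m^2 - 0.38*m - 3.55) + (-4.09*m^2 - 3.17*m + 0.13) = -5.34*m^2 - 3.55*m - 3.42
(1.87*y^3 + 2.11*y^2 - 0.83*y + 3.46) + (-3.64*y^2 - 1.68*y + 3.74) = 1.87*y^3 - 1.53*y^2 - 2.51*y + 7.2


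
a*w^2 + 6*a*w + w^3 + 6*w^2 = w*(a + w)*(w + 6)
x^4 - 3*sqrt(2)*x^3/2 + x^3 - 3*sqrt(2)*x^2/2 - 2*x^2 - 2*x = x*(x + 1)*(x - 2*sqrt(2))*(x + sqrt(2)/2)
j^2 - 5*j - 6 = (j - 6)*(j + 1)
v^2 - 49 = (v - 7)*(v + 7)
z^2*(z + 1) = z^3 + z^2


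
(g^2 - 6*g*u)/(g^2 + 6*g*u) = (g - 6*u)/(g + 6*u)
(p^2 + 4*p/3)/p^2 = (p + 4/3)/p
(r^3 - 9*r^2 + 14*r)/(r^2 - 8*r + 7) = r*(r - 2)/(r - 1)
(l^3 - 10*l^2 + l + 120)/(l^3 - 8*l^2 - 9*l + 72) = (l - 5)/(l - 3)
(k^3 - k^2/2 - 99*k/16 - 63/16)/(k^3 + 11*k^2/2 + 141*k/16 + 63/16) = (k - 3)/(k + 3)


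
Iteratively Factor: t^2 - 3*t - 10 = (t + 2)*(t - 5)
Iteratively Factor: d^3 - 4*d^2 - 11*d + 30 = (d - 2)*(d^2 - 2*d - 15) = (d - 2)*(d + 3)*(d - 5)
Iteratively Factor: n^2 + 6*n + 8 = (n + 4)*(n + 2)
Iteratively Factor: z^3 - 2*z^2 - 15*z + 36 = (z - 3)*(z^2 + z - 12) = (z - 3)*(z + 4)*(z - 3)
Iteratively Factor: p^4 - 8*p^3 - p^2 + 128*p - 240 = (p + 4)*(p^3 - 12*p^2 + 47*p - 60) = (p - 3)*(p + 4)*(p^2 - 9*p + 20) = (p - 5)*(p - 3)*(p + 4)*(p - 4)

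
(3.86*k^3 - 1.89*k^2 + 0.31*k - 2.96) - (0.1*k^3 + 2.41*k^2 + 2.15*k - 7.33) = 3.76*k^3 - 4.3*k^2 - 1.84*k + 4.37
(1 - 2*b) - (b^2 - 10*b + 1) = -b^2 + 8*b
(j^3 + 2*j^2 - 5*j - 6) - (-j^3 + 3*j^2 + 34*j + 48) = 2*j^3 - j^2 - 39*j - 54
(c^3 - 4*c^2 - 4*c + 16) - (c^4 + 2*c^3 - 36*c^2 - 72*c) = -c^4 - c^3 + 32*c^2 + 68*c + 16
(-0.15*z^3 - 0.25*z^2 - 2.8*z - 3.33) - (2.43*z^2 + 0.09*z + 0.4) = -0.15*z^3 - 2.68*z^2 - 2.89*z - 3.73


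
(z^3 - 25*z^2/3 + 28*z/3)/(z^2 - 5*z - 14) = z*(3*z - 4)/(3*(z + 2))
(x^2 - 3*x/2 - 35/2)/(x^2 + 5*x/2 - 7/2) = (x - 5)/(x - 1)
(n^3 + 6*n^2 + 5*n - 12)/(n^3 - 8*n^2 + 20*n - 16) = (n^3 + 6*n^2 + 5*n - 12)/(n^3 - 8*n^2 + 20*n - 16)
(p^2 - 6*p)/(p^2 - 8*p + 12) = p/(p - 2)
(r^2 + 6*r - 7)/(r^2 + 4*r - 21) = (r - 1)/(r - 3)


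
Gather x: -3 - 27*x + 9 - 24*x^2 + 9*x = -24*x^2 - 18*x + 6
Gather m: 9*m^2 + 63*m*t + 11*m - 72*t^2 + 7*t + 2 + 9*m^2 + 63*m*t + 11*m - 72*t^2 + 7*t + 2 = 18*m^2 + m*(126*t + 22) - 144*t^2 + 14*t + 4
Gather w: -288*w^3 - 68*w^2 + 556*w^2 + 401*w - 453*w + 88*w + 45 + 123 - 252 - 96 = -288*w^3 + 488*w^2 + 36*w - 180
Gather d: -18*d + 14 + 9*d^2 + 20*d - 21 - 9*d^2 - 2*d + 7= 0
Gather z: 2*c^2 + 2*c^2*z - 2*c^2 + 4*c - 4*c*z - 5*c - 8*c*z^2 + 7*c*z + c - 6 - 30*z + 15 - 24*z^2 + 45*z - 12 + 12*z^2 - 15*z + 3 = z^2*(-8*c - 12) + z*(2*c^2 + 3*c)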